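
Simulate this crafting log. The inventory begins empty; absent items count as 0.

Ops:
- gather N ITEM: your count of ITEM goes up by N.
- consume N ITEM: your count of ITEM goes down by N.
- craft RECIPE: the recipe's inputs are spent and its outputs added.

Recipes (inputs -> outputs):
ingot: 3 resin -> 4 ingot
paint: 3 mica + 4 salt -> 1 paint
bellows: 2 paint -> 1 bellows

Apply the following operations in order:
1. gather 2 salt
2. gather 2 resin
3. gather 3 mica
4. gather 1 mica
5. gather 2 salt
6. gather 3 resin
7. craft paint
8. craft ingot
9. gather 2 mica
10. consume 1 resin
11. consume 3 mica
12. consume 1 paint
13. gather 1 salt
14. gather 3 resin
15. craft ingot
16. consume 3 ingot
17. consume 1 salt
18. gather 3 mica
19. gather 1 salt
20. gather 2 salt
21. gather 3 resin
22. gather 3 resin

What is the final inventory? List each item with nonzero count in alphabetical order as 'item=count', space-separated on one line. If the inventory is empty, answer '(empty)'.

After 1 (gather 2 salt): salt=2
After 2 (gather 2 resin): resin=2 salt=2
After 3 (gather 3 mica): mica=3 resin=2 salt=2
After 4 (gather 1 mica): mica=4 resin=2 salt=2
After 5 (gather 2 salt): mica=4 resin=2 salt=4
After 6 (gather 3 resin): mica=4 resin=5 salt=4
After 7 (craft paint): mica=1 paint=1 resin=5
After 8 (craft ingot): ingot=4 mica=1 paint=1 resin=2
After 9 (gather 2 mica): ingot=4 mica=3 paint=1 resin=2
After 10 (consume 1 resin): ingot=4 mica=3 paint=1 resin=1
After 11 (consume 3 mica): ingot=4 paint=1 resin=1
After 12 (consume 1 paint): ingot=4 resin=1
After 13 (gather 1 salt): ingot=4 resin=1 salt=1
After 14 (gather 3 resin): ingot=4 resin=4 salt=1
After 15 (craft ingot): ingot=8 resin=1 salt=1
After 16 (consume 3 ingot): ingot=5 resin=1 salt=1
After 17 (consume 1 salt): ingot=5 resin=1
After 18 (gather 3 mica): ingot=5 mica=3 resin=1
After 19 (gather 1 salt): ingot=5 mica=3 resin=1 salt=1
After 20 (gather 2 salt): ingot=5 mica=3 resin=1 salt=3
After 21 (gather 3 resin): ingot=5 mica=3 resin=4 salt=3
After 22 (gather 3 resin): ingot=5 mica=3 resin=7 salt=3

Answer: ingot=5 mica=3 resin=7 salt=3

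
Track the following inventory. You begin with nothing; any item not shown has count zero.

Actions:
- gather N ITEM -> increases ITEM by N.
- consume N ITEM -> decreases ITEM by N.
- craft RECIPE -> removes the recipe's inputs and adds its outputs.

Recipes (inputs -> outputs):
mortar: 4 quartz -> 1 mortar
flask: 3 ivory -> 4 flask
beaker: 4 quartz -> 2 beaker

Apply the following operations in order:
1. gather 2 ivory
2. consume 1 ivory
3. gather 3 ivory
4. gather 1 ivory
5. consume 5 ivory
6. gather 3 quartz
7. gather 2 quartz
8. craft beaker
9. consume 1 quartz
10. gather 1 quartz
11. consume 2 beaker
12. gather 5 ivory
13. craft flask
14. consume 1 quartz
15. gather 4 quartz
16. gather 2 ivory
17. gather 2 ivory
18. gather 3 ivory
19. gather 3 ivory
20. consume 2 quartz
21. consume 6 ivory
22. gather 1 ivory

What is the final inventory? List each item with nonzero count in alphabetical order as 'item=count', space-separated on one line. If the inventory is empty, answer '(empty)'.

Answer: flask=4 ivory=7 quartz=2

Derivation:
After 1 (gather 2 ivory): ivory=2
After 2 (consume 1 ivory): ivory=1
After 3 (gather 3 ivory): ivory=4
After 4 (gather 1 ivory): ivory=5
After 5 (consume 5 ivory): (empty)
After 6 (gather 3 quartz): quartz=3
After 7 (gather 2 quartz): quartz=5
After 8 (craft beaker): beaker=2 quartz=1
After 9 (consume 1 quartz): beaker=2
After 10 (gather 1 quartz): beaker=2 quartz=1
After 11 (consume 2 beaker): quartz=1
After 12 (gather 5 ivory): ivory=5 quartz=1
After 13 (craft flask): flask=4 ivory=2 quartz=1
After 14 (consume 1 quartz): flask=4 ivory=2
After 15 (gather 4 quartz): flask=4 ivory=2 quartz=4
After 16 (gather 2 ivory): flask=4 ivory=4 quartz=4
After 17 (gather 2 ivory): flask=4 ivory=6 quartz=4
After 18 (gather 3 ivory): flask=4 ivory=9 quartz=4
After 19 (gather 3 ivory): flask=4 ivory=12 quartz=4
After 20 (consume 2 quartz): flask=4 ivory=12 quartz=2
After 21 (consume 6 ivory): flask=4 ivory=6 quartz=2
After 22 (gather 1 ivory): flask=4 ivory=7 quartz=2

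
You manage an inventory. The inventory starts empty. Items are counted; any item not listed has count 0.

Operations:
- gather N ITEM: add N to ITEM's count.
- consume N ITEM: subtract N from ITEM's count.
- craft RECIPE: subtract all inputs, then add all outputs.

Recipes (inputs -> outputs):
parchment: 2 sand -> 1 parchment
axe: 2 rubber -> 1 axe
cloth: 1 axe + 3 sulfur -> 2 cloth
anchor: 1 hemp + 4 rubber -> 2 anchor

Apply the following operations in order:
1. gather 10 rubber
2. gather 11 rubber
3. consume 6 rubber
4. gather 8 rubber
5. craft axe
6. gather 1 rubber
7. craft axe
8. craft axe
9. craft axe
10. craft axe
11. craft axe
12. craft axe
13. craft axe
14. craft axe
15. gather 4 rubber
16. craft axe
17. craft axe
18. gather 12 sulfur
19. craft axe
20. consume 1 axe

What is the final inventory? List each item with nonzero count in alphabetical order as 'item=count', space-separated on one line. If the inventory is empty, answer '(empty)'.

Answer: axe=11 rubber=4 sulfur=12

Derivation:
After 1 (gather 10 rubber): rubber=10
After 2 (gather 11 rubber): rubber=21
After 3 (consume 6 rubber): rubber=15
After 4 (gather 8 rubber): rubber=23
After 5 (craft axe): axe=1 rubber=21
After 6 (gather 1 rubber): axe=1 rubber=22
After 7 (craft axe): axe=2 rubber=20
After 8 (craft axe): axe=3 rubber=18
After 9 (craft axe): axe=4 rubber=16
After 10 (craft axe): axe=5 rubber=14
After 11 (craft axe): axe=6 rubber=12
After 12 (craft axe): axe=7 rubber=10
After 13 (craft axe): axe=8 rubber=8
After 14 (craft axe): axe=9 rubber=6
After 15 (gather 4 rubber): axe=9 rubber=10
After 16 (craft axe): axe=10 rubber=8
After 17 (craft axe): axe=11 rubber=6
After 18 (gather 12 sulfur): axe=11 rubber=6 sulfur=12
After 19 (craft axe): axe=12 rubber=4 sulfur=12
After 20 (consume 1 axe): axe=11 rubber=4 sulfur=12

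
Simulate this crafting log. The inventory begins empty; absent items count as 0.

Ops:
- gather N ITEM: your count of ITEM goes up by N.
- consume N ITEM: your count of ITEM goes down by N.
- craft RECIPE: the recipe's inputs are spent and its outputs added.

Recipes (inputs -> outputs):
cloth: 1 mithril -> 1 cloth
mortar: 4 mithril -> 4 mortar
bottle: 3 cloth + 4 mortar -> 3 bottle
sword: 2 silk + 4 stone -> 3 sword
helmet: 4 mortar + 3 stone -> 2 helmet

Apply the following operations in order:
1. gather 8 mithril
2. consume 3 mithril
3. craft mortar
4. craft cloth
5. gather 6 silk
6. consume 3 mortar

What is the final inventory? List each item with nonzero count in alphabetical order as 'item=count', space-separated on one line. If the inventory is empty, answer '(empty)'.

After 1 (gather 8 mithril): mithril=8
After 2 (consume 3 mithril): mithril=5
After 3 (craft mortar): mithril=1 mortar=4
After 4 (craft cloth): cloth=1 mortar=4
After 5 (gather 6 silk): cloth=1 mortar=4 silk=6
After 6 (consume 3 mortar): cloth=1 mortar=1 silk=6

Answer: cloth=1 mortar=1 silk=6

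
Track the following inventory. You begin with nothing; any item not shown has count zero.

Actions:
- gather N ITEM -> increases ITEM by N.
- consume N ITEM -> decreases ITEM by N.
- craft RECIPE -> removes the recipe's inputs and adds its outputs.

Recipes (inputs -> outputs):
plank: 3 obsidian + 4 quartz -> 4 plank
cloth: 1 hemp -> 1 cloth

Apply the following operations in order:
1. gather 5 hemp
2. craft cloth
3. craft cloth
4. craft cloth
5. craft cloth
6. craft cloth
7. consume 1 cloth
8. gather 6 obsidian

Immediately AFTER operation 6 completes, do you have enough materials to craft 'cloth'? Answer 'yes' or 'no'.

Answer: no

Derivation:
After 1 (gather 5 hemp): hemp=5
After 2 (craft cloth): cloth=1 hemp=4
After 3 (craft cloth): cloth=2 hemp=3
After 4 (craft cloth): cloth=3 hemp=2
After 5 (craft cloth): cloth=4 hemp=1
After 6 (craft cloth): cloth=5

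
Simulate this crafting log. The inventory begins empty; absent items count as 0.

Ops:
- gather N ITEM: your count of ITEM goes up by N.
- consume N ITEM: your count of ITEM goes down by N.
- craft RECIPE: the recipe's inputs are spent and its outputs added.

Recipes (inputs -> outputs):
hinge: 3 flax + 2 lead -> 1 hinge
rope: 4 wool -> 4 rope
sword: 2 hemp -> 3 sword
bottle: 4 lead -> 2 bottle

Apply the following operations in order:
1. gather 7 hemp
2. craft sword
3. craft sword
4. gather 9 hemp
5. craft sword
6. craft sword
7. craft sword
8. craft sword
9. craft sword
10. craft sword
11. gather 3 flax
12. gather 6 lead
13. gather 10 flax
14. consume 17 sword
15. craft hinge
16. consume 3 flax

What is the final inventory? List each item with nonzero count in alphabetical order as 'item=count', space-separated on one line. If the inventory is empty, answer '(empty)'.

After 1 (gather 7 hemp): hemp=7
After 2 (craft sword): hemp=5 sword=3
After 3 (craft sword): hemp=3 sword=6
After 4 (gather 9 hemp): hemp=12 sword=6
After 5 (craft sword): hemp=10 sword=9
After 6 (craft sword): hemp=8 sword=12
After 7 (craft sword): hemp=6 sword=15
After 8 (craft sword): hemp=4 sword=18
After 9 (craft sword): hemp=2 sword=21
After 10 (craft sword): sword=24
After 11 (gather 3 flax): flax=3 sword=24
After 12 (gather 6 lead): flax=3 lead=6 sword=24
After 13 (gather 10 flax): flax=13 lead=6 sword=24
After 14 (consume 17 sword): flax=13 lead=6 sword=7
After 15 (craft hinge): flax=10 hinge=1 lead=4 sword=7
After 16 (consume 3 flax): flax=7 hinge=1 lead=4 sword=7

Answer: flax=7 hinge=1 lead=4 sword=7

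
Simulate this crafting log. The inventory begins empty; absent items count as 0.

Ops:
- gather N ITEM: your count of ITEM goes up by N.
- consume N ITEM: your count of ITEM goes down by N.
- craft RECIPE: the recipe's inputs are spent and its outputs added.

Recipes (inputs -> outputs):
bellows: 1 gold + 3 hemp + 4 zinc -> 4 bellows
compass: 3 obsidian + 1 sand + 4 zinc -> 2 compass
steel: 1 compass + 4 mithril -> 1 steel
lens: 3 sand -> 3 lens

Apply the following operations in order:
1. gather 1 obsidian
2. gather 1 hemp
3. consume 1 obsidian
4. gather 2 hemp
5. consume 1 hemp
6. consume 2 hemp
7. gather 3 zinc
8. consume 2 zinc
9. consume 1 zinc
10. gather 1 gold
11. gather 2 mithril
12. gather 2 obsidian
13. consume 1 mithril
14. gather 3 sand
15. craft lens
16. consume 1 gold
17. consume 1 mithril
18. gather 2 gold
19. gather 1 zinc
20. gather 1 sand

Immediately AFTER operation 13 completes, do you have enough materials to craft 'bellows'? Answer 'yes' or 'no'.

After 1 (gather 1 obsidian): obsidian=1
After 2 (gather 1 hemp): hemp=1 obsidian=1
After 3 (consume 1 obsidian): hemp=1
After 4 (gather 2 hemp): hemp=3
After 5 (consume 1 hemp): hemp=2
After 6 (consume 2 hemp): (empty)
After 7 (gather 3 zinc): zinc=3
After 8 (consume 2 zinc): zinc=1
After 9 (consume 1 zinc): (empty)
After 10 (gather 1 gold): gold=1
After 11 (gather 2 mithril): gold=1 mithril=2
After 12 (gather 2 obsidian): gold=1 mithril=2 obsidian=2
After 13 (consume 1 mithril): gold=1 mithril=1 obsidian=2

Answer: no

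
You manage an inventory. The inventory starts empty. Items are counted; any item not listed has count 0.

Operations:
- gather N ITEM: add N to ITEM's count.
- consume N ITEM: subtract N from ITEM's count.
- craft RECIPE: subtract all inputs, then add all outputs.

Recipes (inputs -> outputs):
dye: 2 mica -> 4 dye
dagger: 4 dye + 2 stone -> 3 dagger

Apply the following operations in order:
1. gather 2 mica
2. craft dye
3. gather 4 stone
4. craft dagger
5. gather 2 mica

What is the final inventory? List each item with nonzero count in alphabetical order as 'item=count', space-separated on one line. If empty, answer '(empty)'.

Answer: dagger=3 mica=2 stone=2

Derivation:
After 1 (gather 2 mica): mica=2
After 2 (craft dye): dye=4
After 3 (gather 4 stone): dye=4 stone=4
After 4 (craft dagger): dagger=3 stone=2
After 5 (gather 2 mica): dagger=3 mica=2 stone=2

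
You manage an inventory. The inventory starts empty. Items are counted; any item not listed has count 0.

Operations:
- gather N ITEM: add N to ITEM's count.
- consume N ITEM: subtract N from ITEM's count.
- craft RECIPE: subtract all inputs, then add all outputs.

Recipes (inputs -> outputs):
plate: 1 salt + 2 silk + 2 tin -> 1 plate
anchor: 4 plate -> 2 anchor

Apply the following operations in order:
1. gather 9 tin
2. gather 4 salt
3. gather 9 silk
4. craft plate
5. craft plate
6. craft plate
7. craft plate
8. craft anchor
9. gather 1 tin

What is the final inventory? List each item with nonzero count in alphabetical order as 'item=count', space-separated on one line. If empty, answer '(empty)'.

After 1 (gather 9 tin): tin=9
After 2 (gather 4 salt): salt=4 tin=9
After 3 (gather 9 silk): salt=4 silk=9 tin=9
After 4 (craft plate): plate=1 salt=3 silk=7 tin=7
After 5 (craft plate): plate=2 salt=2 silk=5 tin=5
After 6 (craft plate): plate=3 salt=1 silk=3 tin=3
After 7 (craft plate): plate=4 silk=1 tin=1
After 8 (craft anchor): anchor=2 silk=1 tin=1
After 9 (gather 1 tin): anchor=2 silk=1 tin=2

Answer: anchor=2 silk=1 tin=2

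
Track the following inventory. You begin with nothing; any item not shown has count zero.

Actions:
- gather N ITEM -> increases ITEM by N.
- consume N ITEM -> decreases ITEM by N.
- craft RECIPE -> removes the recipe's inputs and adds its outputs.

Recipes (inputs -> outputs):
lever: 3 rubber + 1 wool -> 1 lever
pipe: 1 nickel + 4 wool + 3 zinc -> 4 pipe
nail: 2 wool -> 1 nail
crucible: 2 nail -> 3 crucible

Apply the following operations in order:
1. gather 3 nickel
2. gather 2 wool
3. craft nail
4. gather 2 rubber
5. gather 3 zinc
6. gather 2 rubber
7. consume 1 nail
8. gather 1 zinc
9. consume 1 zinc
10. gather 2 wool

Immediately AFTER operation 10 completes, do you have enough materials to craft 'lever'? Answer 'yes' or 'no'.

Answer: yes

Derivation:
After 1 (gather 3 nickel): nickel=3
After 2 (gather 2 wool): nickel=3 wool=2
After 3 (craft nail): nail=1 nickel=3
After 4 (gather 2 rubber): nail=1 nickel=3 rubber=2
After 5 (gather 3 zinc): nail=1 nickel=3 rubber=2 zinc=3
After 6 (gather 2 rubber): nail=1 nickel=3 rubber=4 zinc=3
After 7 (consume 1 nail): nickel=3 rubber=4 zinc=3
After 8 (gather 1 zinc): nickel=3 rubber=4 zinc=4
After 9 (consume 1 zinc): nickel=3 rubber=4 zinc=3
After 10 (gather 2 wool): nickel=3 rubber=4 wool=2 zinc=3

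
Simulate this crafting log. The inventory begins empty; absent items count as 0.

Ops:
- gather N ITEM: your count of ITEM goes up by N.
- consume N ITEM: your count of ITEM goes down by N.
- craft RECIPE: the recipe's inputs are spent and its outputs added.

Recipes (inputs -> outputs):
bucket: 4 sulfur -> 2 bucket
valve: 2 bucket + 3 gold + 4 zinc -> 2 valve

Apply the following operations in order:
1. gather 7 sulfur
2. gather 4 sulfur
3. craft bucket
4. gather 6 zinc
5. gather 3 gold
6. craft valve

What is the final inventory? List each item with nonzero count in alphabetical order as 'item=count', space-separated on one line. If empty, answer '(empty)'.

After 1 (gather 7 sulfur): sulfur=7
After 2 (gather 4 sulfur): sulfur=11
After 3 (craft bucket): bucket=2 sulfur=7
After 4 (gather 6 zinc): bucket=2 sulfur=7 zinc=6
After 5 (gather 3 gold): bucket=2 gold=3 sulfur=7 zinc=6
After 6 (craft valve): sulfur=7 valve=2 zinc=2

Answer: sulfur=7 valve=2 zinc=2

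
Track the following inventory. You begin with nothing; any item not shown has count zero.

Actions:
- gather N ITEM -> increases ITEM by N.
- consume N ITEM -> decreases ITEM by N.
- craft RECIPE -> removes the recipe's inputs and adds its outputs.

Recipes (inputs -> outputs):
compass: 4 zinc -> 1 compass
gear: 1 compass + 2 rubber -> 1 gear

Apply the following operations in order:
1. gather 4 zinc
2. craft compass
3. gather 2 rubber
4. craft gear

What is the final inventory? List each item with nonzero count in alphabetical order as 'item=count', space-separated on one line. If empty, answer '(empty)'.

Answer: gear=1

Derivation:
After 1 (gather 4 zinc): zinc=4
After 2 (craft compass): compass=1
After 3 (gather 2 rubber): compass=1 rubber=2
After 4 (craft gear): gear=1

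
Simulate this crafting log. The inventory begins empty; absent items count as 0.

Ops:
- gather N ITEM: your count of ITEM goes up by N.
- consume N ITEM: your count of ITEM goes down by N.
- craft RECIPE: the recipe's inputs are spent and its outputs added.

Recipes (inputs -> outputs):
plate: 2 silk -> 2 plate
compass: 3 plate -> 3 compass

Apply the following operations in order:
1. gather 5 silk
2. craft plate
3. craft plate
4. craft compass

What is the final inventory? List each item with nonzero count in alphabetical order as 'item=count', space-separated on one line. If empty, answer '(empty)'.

After 1 (gather 5 silk): silk=5
After 2 (craft plate): plate=2 silk=3
After 3 (craft plate): plate=4 silk=1
After 4 (craft compass): compass=3 plate=1 silk=1

Answer: compass=3 plate=1 silk=1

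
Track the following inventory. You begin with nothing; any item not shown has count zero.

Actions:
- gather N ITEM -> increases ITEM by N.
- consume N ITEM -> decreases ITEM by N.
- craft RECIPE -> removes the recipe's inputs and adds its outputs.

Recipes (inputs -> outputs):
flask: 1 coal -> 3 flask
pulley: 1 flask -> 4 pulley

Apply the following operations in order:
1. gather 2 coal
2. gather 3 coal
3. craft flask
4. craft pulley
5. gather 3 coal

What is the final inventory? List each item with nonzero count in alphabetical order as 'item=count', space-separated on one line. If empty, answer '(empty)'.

Answer: coal=7 flask=2 pulley=4

Derivation:
After 1 (gather 2 coal): coal=2
After 2 (gather 3 coal): coal=5
After 3 (craft flask): coal=4 flask=3
After 4 (craft pulley): coal=4 flask=2 pulley=4
After 5 (gather 3 coal): coal=7 flask=2 pulley=4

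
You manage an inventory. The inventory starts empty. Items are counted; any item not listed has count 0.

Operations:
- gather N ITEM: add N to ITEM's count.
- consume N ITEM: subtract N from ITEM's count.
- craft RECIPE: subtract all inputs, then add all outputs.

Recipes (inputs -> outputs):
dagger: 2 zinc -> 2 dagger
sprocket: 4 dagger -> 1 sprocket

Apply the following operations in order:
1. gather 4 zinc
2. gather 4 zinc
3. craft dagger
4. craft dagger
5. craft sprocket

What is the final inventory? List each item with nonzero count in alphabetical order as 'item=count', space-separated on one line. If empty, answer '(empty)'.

Answer: sprocket=1 zinc=4

Derivation:
After 1 (gather 4 zinc): zinc=4
After 2 (gather 4 zinc): zinc=8
After 3 (craft dagger): dagger=2 zinc=6
After 4 (craft dagger): dagger=4 zinc=4
After 5 (craft sprocket): sprocket=1 zinc=4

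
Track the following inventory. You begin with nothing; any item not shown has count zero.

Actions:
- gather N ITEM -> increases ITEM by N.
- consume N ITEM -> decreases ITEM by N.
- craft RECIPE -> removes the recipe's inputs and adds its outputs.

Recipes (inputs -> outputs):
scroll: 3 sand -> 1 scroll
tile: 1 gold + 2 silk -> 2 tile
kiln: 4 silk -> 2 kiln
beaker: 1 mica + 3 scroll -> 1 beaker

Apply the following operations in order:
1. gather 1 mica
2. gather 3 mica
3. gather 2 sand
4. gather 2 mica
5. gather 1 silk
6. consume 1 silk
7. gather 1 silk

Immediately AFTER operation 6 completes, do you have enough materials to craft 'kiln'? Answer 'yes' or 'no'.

Answer: no

Derivation:
After 1 (gather 1 mica): mica=1
After 2 (gather 3 mica): mica=4
After 3 (gather 2 sand): mica=4 sand=2
After 4 (gather 2 mica): mica=6 sand=2
After 5 (gather 1 silk): mica=6 sand=2 silk=1
After 6 (consume 1 silk): mica=6 sand=2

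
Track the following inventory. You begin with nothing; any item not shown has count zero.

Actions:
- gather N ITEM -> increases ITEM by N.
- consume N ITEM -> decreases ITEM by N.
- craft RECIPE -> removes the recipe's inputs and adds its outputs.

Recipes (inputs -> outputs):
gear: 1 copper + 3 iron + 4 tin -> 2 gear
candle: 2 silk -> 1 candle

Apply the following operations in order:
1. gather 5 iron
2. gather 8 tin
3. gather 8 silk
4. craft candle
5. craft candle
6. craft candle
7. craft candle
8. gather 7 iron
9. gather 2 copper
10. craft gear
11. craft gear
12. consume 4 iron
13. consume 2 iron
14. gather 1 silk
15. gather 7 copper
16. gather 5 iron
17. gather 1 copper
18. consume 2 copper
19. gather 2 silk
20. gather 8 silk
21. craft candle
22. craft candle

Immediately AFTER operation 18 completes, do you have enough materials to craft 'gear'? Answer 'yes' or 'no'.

After 1 (gather 5 iron): iron=5
After 2 (gather 8 tin): iron=5 tin=8
After 3 (gather 8 silk): iron=5 silk=8 tin=8
After 4 (craft candle): candle=1 iron=5 silk=6 tin=8
After 5 (craft candle): candle=2 iron=5 silk=4 tin=8
After 6 (craft candle): candle=3 iron=5 silk=2 tin=8
After 7 (craft candle): candle=4 iron=5 tin=8
After 8 (gather 7 iron): candle=4 iron=12 tin=8
After 9 (gather 2 copper): candle=4 copper=2 iron=12 tin=8
After 10 (craft gear): candle=4 copper=1 gear=2 iron=9 tin=4
After 11 (craft gear): candle=4 gear=4 iron=6
After 12 (consume 4 iron): candle=4 gear=4 iron=2
After 13 (consume 2 iron): candle=4 gear=4
After 14 (gather 1 silk): candle=4 gear=4 silk=1
After 15 (gather 7 copper): candle=4 copper=7 gear=4 silk=1
After 16 (gather 5 iron): candle=4 copper=7 gear=4 iron=5 silk=1
After 17 (gather 1 copper): candle=4 copper=8 gear=4 iron=5 silk=1
After 18 (consume 2 copper): candle=4 copper=6 gear=4 iron=5 silk=1

Answer: no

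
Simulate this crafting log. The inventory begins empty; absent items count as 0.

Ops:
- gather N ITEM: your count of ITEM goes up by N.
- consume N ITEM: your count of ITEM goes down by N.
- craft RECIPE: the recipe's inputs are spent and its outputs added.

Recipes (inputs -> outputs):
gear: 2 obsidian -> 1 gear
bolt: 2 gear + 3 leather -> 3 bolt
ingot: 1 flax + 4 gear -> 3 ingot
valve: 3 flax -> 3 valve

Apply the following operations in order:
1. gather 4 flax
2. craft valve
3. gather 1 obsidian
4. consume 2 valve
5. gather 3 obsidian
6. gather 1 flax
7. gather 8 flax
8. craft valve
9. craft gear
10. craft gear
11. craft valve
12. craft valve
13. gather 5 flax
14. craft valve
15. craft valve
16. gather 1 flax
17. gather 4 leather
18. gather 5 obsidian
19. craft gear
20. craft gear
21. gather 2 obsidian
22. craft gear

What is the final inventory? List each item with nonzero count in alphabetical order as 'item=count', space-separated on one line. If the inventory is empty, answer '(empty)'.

Answer: flax=1 gear=5 leather=4 obsidian=1 valve=16

Derivation:
After 1 (gather 4 flax): flax=4
After 2 (craft valve): flax=1 valve=3
After 3 (gather 1 obsidian): flax=1 obsidian=1 valve=3
After 4 (consume 2 valve): flax=1 obsidian=1 valve=1
After 5 (gather 3 obsidian): flax=1 obsidian=4 valve=1
After 6 (gather 1 flax): flax=2 obsidian=4 valve=1
After 7 (gather 8 flax): flax=10 obsidian=4 valve=1
After 8 (craft valve): flax=7 obsidian=4 valve=4
After 9 (craft gear): flax=7 gear=1 obsidian=2 valve=4
After 10 (craft gear): flax=7 gear=2 valve=4
After 11 (craft valve): flax=4 gear=2 valve=7
After 12 (craft valve): flax=1 gear=2 valve=10
After 13 (gather 5 flax): flax=6 gear=2 valve=10
After 14 (craft valve): flax=3 gear=2 valve=13
After 15 (craft valve): gear=2 valve=16
After 16 (gather 1 flax): flax=1 gear=2 valve=16
After 17 (gather 4 leather): flax=1 gear=2 leather=4 valve=16
After 18 (gather 5 obsidian): flax=1 gear=2 leather=4 obsidian=5 valve=16
After 19 (craft gear): flax=1 gear=3 leather=4 obsidian=3 valve=16
After 20 (craft gear): flax=1 gear=4 leather=4 obsidian=1 valve=16
After 21 (gather 2 obsidian): flax=1 gear=4 leather=4 obsidian=3 valve=16
After 22 (craft gear): flax=1 gear=5 leather=4 obsidian=1 valve=16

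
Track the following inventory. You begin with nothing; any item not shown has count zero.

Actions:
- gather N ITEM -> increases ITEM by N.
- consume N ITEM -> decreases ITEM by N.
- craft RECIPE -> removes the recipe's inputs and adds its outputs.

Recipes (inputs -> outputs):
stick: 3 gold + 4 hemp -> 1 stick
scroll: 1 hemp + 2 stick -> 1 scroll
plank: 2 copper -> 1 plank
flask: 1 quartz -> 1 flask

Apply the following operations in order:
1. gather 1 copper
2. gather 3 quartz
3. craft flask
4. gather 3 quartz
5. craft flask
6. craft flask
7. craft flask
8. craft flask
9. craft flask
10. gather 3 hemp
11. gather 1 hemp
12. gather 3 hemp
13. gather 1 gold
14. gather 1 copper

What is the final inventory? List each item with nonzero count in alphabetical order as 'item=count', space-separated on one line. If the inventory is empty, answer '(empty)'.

Answer: copper=2 flask=6 gold=1 hemp=7

Derivation:
After 1 (gather 1 copper): copper=1
After 2 (gather 3 quartz): copper=1 quartz=3
After 3 (craft flask): copper=1 flask=1 quartz=2
After 4 (gather 3 quartz): copper=1 flask=1 quartz=5
After 5 (craft flask): copper=1 flask=2 quartz=4
After 6 (craft flask): copper=1 flask=3 quartz=3
After 7 (craft flask): copper=1 flask=4 quartz=2
After 8 (craft flask): copper=1 flask=5 quartz=1
After 9 (craft flask): copper=1 flask=6
After 10 (gather 3 hemp): copper=1 flask=6 hemp=3
After 11 (gather 1 hemp): copper=1 flask=6 hemp=4
After 12 (gather 3 hemp): copper=1 flask=6 hemp=7
After 13 (gather 1 gold): copper=1 flask=6 gold=1 hemp=7
After 14 (gather 1 copper): copper=2 flask=6 gold=1 hemp=7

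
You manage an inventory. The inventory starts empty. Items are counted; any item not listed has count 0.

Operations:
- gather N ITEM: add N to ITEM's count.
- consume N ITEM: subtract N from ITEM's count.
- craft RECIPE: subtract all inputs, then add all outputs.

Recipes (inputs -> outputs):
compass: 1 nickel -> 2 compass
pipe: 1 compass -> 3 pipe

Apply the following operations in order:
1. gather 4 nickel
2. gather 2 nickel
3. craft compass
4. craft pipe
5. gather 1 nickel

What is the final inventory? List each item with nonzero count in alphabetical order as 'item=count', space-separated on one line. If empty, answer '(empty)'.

Answer: compass=1 nickel=6 pipe=3

Derivation:
After 1 (gather 4 nickel): nickel=4
After 2 (gather 2 nickel): nickel=6
After 3 (craft compass): compass=2 nickel=5
After 4 (craft pipe): compass=1 nickel=5 pipe=3
After 5 (gather 1 nickel): compass=1 nickel=6 pipe=3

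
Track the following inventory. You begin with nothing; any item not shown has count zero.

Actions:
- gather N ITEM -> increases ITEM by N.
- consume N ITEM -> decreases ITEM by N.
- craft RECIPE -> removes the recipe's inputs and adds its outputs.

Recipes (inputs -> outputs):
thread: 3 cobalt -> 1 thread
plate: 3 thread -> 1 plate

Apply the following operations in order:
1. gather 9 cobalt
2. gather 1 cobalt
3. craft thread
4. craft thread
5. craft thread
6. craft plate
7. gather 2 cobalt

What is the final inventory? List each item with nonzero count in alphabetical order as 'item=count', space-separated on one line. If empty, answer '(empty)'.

Answer: cobalt=3 plate=1

Derivation:
After 1 (gather 9 cobalt): cobalt=9
After 2 (gather 1 cobalt): cobalt=10
After 3 (craft thread): cobalt=7 thread=1
After 4 (craft thread): cobalt=4 thread=2
After 5 (craft thread): cobalt=1 thread=3
After 6 (craft plate): cobalt=1 plate=1
After 7 (gather 2 cobalt): cobalt=3 plate=1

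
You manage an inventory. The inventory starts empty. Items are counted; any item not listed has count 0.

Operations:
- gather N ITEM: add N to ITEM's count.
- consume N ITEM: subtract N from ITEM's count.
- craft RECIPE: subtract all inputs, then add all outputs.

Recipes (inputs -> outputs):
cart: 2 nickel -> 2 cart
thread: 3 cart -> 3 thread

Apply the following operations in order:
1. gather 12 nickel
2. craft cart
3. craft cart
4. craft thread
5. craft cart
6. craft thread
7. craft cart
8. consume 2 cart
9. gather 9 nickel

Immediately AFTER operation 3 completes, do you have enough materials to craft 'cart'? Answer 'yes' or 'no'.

Answer: yes

Derivation:
After 1 (gather 12 nickel): nickel=12
After 2 (craft cart): cart=2 nickel=10
After 3 (craft cart): cart=4 nickel=8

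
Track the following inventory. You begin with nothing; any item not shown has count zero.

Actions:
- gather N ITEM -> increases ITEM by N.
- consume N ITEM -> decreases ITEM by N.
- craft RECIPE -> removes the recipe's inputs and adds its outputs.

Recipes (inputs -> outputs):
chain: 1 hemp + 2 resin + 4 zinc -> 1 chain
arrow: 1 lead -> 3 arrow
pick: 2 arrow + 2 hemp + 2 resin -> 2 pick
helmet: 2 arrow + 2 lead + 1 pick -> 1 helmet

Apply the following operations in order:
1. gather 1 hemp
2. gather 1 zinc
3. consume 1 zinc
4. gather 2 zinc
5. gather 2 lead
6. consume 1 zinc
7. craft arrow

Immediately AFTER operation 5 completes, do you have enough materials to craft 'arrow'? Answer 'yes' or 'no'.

Answer: yes

Derivation:
After 1 (gather 1 hemp): hemp=1
After 2 (gather 1 zinc): hemp=1 zinc=1
After 3 (consume 1 zinc): hemp=1
After 4 (gather 2 zinc): hemp=1 zinc=2
After 5 (gather 2 lead): hemp=1 lead=2 zinc=2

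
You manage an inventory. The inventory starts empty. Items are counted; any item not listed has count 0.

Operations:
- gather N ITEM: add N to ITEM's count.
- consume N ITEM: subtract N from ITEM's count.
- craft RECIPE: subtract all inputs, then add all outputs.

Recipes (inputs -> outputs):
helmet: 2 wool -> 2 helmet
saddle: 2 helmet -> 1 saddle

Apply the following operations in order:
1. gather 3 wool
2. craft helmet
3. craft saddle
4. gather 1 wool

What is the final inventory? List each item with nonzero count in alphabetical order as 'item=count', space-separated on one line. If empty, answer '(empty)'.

Answer: saddle=1 wool=2

Derivation:
After 1 (gather 3 wool): wool=3
After 2 (craft helmet): helmet=2 wool=1
After 3 (craft saddle): saddle=1 wool=1
After 4 (gather 1 wool): saddle=1 wool=2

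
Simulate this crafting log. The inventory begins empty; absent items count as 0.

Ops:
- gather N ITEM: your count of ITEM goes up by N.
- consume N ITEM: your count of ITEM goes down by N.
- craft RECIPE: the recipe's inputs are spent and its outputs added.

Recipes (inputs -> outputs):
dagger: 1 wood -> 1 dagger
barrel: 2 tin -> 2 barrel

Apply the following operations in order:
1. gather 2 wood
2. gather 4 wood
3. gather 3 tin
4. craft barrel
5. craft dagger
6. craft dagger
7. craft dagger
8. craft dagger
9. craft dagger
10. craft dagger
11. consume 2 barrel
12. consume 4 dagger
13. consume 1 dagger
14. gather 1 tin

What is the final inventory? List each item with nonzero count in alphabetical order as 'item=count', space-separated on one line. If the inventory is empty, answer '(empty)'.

Answer: dagger=1 tin=2

Derivation:
After 1 (gather 2 wood): wood=2
After 2 (gather 4 wood): wood=6
After 3 (gather 3 tin): tin=3 wood=6
After 4 (craft barrel): barrel=2 tin=1 wood=6
After 5 (craft dagger): barrel=2 dagger=1 tin=1 wood=5
After 6 (craft dagger): barrel=2 dagger=2 tin=1 wood=4
After 7 (craft dagger): barrel=2 dagger=3 tin=1 wood=3
After 8 (craft dagger): barrel=2 dagger=4 tin=1 wood=2
After 9 (craft dagger): barrel=2 dagger=5 tin=1 wood=1
After 10 (craft dagger): barrel=2 dagger=6 tin=1
After 11 (consume 2 barrel): dagger=6 tin=1
After 12 (consume 4 dagger): dagger=2 tin=1
After 13 (consume 1 dagger): dagger=1 tin=1
After 14 (gather 1 tin): dagger=1 tin=2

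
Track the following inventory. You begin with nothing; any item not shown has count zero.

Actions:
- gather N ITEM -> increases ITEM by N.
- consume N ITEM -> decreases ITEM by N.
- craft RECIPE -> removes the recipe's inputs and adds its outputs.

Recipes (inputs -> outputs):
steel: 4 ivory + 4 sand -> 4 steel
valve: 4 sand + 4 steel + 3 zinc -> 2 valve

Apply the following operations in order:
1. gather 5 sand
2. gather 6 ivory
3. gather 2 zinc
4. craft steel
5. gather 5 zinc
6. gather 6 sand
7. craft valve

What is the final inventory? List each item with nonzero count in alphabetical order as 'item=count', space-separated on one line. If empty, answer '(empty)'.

Answer: ivory=2 sand=3 valve=2 zinc=4

Derivation:
After 1 (gather 5 sand): sand=5
After 2 (gather 6 ivory): ivory=6 sand=5
After 3 (gather 2 zinc): ivory=6 sand=5 zinc=2
After 4 (craft steel): ivory=2 sand=1 steel=4 zinc=2
After 5 (gather 5 zinc): ivory=2 sand=1 steel=4 zinc=7
After 6 (gather 6 sand): ivory=2 sand=7 steel=4 zinc=7
After 7 (craft valve): ivory=2 sand=3 valve=2 zinc=4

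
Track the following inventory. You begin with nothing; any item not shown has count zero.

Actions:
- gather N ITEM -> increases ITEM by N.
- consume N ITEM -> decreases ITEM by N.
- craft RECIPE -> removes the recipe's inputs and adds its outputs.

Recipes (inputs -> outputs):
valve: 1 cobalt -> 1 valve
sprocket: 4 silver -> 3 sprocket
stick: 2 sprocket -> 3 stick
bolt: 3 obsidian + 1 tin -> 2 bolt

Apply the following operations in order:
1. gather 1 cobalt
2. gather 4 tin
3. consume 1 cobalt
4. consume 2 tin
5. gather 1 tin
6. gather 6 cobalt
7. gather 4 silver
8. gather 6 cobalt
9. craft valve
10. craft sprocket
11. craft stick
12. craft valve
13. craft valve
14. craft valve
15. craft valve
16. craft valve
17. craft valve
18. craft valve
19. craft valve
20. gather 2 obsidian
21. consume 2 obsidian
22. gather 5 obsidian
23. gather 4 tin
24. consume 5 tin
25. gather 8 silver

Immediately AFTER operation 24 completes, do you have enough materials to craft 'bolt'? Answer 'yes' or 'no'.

Answer: yes

Derivation:
After 1 (gather 1 cobalt): cobalt=1
After 2 (gather 4 tin): cobalt=1 tin=4
After 3 (consume 1 cobalt): tin=4
After 4 (consume 2 tin): tin=2
After 5 (gather 1 tin): tin=3
After 6 (gather 6 cobalt): cobalt=6 tin=3
After 7 (gather 4 silver): cobalt=6 silver=4 tin=3
After 8 (gather 6 cobalt): cobalt=12 silver=4 tin=3
After 9 (craft valve): cobalt=11 silver=4 tin=3 valve=1
After 10 (craft sprocket): cobalt=11 sprocket=3 tin=3 valve=1
After 11 (craft stick): cobalt=11 sprocket=1 stick=3 tin=3 valve=1
After 12 (craft valve): cobalt=10 sprocket=1 stick=3 tin=3 valve=2
After 13 (craft valve): cobalt=9 sprocket=1 stick=3 tin=3 valve=3
After 14 (craft valve): cobalt=8 sprocket=1 stick=3 tin=3 valve=4
After 15 (craft valve): cobalt=7 sprocket=1 stick=3 tin=3 valve=5
After 16 (craft valve): cobalt=6 sprocket=1 stick=3 tin=3 valve=6
After 17 (craft valve): cobalt=5 sprocket=1 stick=3 tin=3 valve=7
After 18 (craft valve): cobalt=4 sprocket=1 stick=3 tin=3 valve=8
After 19 (craft valve): cobalt=3 sprocket=1 stick=3 tin=3 valve=9
After 20 (gather 2 obsidian): cobalt=3 obsidian=2 sprocket=1 stick=3 tin=3 valve=9
After 21 (consume 2 obsidian): cobalt=3 sprocket=1 stick=3 tin=3 valve=9
After 22 (gather 5 obsidian): cobalt=3 obsidian=5 sprocket=1 stick=3 tin=3 valve=9
After 23 (gather 4 tin): cobalt=3 obsidian=5 sprocket=1 stick=3 tin=7 valve=9
After 24 (consume 5 tin): cobalt=3 obsidian=5 sprocket=1 stick=3 tin=2 valve=9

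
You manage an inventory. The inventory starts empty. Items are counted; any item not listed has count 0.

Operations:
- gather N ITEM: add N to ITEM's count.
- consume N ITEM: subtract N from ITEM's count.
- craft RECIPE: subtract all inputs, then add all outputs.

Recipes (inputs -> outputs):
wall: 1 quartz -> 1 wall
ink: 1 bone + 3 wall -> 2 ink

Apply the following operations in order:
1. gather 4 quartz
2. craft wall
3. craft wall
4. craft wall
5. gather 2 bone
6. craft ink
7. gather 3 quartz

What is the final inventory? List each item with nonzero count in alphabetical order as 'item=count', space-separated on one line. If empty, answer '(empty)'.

After 1 (gather 4 quartz): quartz=4
After 2 (craft wall): quartz=3 wall=1
After 3 (craft wall): quartz=2 wall=2
After 4 (craft wall): quartz=1 wall=3
After 5 (gather 2 bone): bone=2 quartz=1 wall=3
After 6 (craft ink): bone=1 ink=2 quartz=1
After 7 (gather 3 quartz): bone=1 ink=2 quartz=4

Answer: bone=1 ink=2 quartz=4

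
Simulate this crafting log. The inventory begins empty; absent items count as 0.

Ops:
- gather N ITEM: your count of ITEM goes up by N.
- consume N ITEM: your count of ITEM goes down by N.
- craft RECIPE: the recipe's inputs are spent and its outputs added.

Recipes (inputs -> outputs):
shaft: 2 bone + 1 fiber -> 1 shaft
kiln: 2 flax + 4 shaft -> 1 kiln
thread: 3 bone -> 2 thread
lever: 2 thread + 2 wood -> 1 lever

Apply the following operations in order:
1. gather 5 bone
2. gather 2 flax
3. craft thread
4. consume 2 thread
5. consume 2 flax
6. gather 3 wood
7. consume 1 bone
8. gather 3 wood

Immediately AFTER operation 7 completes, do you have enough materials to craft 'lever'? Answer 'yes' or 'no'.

Answer: no

Derivation:
After 1 (gather 5 bone): bone=5
After 2 (gather 2 flax): bone=5 flax=2
After 3 (craft thread): bone=2 flax=2 thread=2
After 4 (consume 2 thread): bone=2 flax=2
After 5 (consume 2 flax): bone=2
After 6 (gather 3 wood): bone=2 wood=3
After 7 (consume 1 bone): bone=1 wood=3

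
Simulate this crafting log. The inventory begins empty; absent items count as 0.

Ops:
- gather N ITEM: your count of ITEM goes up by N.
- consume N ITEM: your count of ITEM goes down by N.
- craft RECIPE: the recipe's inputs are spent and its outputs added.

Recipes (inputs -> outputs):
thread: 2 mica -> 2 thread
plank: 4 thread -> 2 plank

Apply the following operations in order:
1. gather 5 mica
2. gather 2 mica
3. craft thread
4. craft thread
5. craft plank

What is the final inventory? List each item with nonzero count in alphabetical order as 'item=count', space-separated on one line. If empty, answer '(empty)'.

Answer: mica=3 plank=2

Derivation:
After 1 (gather 5 mica): mica=5
After 2 (gather 2 mica): mica=7
After 3 (craft thread): mica=5 thread=2
After 4 (craft thread): mica=3 thread=4
After 5 (craft plank): mica=3 plank=2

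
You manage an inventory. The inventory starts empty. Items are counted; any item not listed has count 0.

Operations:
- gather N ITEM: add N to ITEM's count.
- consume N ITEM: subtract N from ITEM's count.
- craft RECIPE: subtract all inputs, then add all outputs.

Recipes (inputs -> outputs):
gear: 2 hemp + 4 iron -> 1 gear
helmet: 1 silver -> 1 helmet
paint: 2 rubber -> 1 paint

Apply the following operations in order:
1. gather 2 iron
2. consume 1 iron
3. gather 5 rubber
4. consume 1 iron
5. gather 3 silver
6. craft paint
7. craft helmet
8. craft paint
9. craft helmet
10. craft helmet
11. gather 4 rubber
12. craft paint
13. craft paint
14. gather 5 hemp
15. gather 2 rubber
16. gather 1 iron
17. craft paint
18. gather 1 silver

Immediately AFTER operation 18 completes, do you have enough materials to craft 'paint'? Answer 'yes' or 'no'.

After 1 (gather 2 iron): iron=2
After 2 (consume 1 iron): iron=1
After 3 (gather 5 rubber): iron=1 rubber=5
After 4 (consume 1 iron): rubber=5
After 5 (gather 3 silver): rubber=5 silver=3
After 6 (craft paint): paint=1 rubber=3 silver=3
After 7 (craft helmet): helmet=1 paint=1 rubber=3 silver=2
After 8 (craft paint): helmet=1 paint=2 rubber=1 silver=2
After 9 (craft helmet): helmet=2 paint=2 rubber=1 silver=1
After 10 (craft helmet): helmet=3 paint=2 rubber=1
After 11 (gather 4 rubber): helmet=3 paint=2 rubber=5
After 12 (craft paint): helmet=3 paint=3 rubber=3
After 13 (craft paint): helmet=3 paint=4 rubber=1
After 14 (gather 5 hemp): helmet=3 hemp=5 paint=4 rubber=1
After 15 (gather 2 rubber): helmet=3 hemp=5 paint=4 rubber=3
After 16 (gather 1 iron): helmet=3 hemp=5 iron=1 paint=4 rubber=3
After 17 (craft paint): helmet=3 hemp=5 iron=1 paint=5 rubber=1
After 18 (gather 1 silver): helmet=3 hemp=5 iron=1 paint=5 rubber=1 silver=1

Answer: no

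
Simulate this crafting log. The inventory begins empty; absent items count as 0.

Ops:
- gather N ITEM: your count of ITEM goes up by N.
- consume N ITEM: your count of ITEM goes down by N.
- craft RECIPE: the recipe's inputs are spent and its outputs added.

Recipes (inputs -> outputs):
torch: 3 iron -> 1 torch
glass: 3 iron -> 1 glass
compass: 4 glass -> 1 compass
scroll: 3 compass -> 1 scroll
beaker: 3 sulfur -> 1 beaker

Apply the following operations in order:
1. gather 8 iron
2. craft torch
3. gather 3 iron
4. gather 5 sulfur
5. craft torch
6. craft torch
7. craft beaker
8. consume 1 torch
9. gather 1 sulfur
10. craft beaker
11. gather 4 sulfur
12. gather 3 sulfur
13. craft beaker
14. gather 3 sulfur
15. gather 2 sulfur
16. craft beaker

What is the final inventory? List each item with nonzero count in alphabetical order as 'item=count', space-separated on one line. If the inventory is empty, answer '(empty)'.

Answer: beaker=4 iron=2 sulfur=6 torch=2

Derivation:
After 1 (gather 8 iron): iron=8
After 2 (craft torch): iron=5 torch=1
After 3 (gather 3 iron): iron=8 torch=1
After 4 (gather 5 sulfur): iron=8 sulfur=5 torch=1
After 5 (craft torch): iron=5 sulfur=5 torch=2
After 6 (craft torch): iron=2 sulfur=5 torch=3
After 7 (craft beaker): beaker=1 iron=2 sulfur=2 torch=3
After 8 (consume 1 torch): beaker=1 iron=2 sulfur=2 torch=2
After 9 (gather 1 sulfur): beaker=1 iron=2 sulfur=3 torch=2
After 10 (craft beaker): beaker=2 iron=2 torch=2
After 11 (gather 4 sulfur): beaker=2 iron=2 sulfur=4 torch=2
After 12 (gather 3 sulfur): beaker=2 iron=2 sulfur=7 torch=2
After 13 (craft beaker): beaker=3 iron=2 sulfur=4 torch=2
After 14 (gather 3 sulfur): beaker=3 iron=2 sulfur=7 torch=2
After 15 (gather 2 sulfur): beaker=3 iron=2 sulfur=9 torch=2
After 16 (craft beaker): beaker=4 iron=2 sulfur=6 torch=2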